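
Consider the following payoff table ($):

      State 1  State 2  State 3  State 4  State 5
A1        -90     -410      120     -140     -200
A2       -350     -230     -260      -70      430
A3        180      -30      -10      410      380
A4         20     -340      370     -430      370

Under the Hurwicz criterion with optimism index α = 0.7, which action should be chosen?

A3

A1: 0.7·120 + 0.3·(-410) = -39
A2: 0.7·430 + 0.3·(-350) = 196
A3: 0.7·410 + 0.3·(-30) = 278
A4: 0.7·370 + 0.3·(-430) = 130
Highest Hurwicz score = 278 → A3.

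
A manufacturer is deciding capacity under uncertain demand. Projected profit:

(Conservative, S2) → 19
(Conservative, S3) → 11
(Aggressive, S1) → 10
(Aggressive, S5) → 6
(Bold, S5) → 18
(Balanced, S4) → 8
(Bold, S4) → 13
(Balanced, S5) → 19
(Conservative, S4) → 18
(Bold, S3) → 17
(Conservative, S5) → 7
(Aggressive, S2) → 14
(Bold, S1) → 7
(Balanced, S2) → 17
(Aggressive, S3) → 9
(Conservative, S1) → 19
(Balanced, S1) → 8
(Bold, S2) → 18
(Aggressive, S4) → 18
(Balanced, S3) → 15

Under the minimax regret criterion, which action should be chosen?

Column bests: S1=19, S2=19, S3=17, S4=18, S5=19.
Conservative regrets: 0, 0, 6, 0, 12 → max 12
Balanced regrets: 11, 2, 2, 10, 0 → max 11
Aggressive regrets: 9, 5, 8, 0, 13 → max 13
Bold regrets: 12, 1, 0, 5, 1 → max 12
Smallest max regret = 11 → Balanced.

Balanced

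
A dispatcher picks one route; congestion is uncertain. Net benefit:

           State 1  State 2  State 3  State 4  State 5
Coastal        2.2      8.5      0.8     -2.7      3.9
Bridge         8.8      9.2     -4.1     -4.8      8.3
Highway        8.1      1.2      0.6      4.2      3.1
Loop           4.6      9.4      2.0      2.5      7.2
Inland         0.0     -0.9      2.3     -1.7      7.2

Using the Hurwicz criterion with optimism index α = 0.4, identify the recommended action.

Loop

Coastal: 0.4·8.5 + 0.6·(-2.7) = 1.78
Bridge: 0.4·9.2 + 0.6·(-4.8) = 0.8
Highway: 0.4·8.1 + 0.6·0.6 = 3.6
Loop: 0.4·9.4 + 0.6·2.0 = 4.96
Inland: 0.4·7.2 + 0.6·(-1.7) = 1.86
Highest Hurwicz score = 4.96 → Loop.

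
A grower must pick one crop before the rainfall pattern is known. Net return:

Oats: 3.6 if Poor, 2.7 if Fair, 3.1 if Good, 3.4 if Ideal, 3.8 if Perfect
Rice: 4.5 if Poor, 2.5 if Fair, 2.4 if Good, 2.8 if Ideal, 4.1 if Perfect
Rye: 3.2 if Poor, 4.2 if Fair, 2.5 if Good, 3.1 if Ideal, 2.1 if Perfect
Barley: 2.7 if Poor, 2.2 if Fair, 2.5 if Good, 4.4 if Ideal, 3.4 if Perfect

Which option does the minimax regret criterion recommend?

Column bests: Poor=4.5, Fair=4.2, Good=3.1, Ideal=4.4, Perfect=4.1.
Oats regrets: 0.9, 1.5, 0.0, 1.0, 0.3 → max 1.5
Rice regrets: 0.0, 1.7, 0.7, 1.6, 0.0 → max 1.7
Rye regrets: 1.3, 0.0, 0.6, 1.3, 2.0 → max 2.0
Barley regrets: 1.8, 2.0, 0.6, 0.0, 0.7 → max 2.0
Smallest max regret = 1.5 → Oats.

Oats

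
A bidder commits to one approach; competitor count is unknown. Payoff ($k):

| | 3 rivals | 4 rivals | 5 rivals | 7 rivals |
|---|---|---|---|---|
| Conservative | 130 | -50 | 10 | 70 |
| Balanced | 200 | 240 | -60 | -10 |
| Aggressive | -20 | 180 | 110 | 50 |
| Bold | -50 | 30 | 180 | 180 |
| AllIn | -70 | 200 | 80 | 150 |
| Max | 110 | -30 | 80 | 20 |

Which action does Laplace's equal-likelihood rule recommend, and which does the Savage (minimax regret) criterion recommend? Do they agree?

laplace → Balanced; minimax regret → Aggressive (disagree)

Row averages: Conservative=40, Balanced=92.5, Aggressive=80, Bold=85, AllIn=90, Max=45
Highest average = 92.5 → Balanced.
Column bests: 3 rivals=200, 4 rivals=240, 5 rivals=180, 7 rivals=180.
Conservative regrets: 70, 290, 170, 110 → max 290
Balanced regrets: 0, 0, 240, 190 → max 240
Aggressive regrets: 220, 60, 70, 130 → max 220
Bold regrets: 250, 210, 0, 0 → max 250
AllIn regrets: 270, 40, 100, 30 → max 270
Max regrets: 90, 270, 100, 160 → max 270
Smallest max regret = 220 → Aggressive.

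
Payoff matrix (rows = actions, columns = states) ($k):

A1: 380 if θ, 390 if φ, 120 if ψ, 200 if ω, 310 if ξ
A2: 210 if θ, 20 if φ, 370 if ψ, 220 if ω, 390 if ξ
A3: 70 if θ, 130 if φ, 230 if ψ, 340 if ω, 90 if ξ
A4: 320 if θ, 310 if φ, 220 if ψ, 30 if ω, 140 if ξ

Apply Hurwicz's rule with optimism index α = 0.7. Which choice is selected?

A1: 0.7·390 + 0.3·120 = 309
A2: 0.7·390 + 0.3·20 = 279
A3: 0.7·340 + 0.3·70 = 259
A4: 0.7·320 + 0.3·30 = 233
Highest Hurwicz score = 309 → A1.

A1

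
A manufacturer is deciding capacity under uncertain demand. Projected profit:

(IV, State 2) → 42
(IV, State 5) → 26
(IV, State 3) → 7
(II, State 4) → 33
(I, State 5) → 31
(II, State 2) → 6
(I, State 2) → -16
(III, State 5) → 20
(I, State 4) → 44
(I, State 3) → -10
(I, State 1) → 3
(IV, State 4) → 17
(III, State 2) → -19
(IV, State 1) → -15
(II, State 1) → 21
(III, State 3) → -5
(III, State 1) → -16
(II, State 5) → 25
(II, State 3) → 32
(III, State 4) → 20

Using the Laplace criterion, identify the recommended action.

Row averages: I=10.4, II=23.4, III=0, IV=15.4
Highest average = 23.4 → II.

II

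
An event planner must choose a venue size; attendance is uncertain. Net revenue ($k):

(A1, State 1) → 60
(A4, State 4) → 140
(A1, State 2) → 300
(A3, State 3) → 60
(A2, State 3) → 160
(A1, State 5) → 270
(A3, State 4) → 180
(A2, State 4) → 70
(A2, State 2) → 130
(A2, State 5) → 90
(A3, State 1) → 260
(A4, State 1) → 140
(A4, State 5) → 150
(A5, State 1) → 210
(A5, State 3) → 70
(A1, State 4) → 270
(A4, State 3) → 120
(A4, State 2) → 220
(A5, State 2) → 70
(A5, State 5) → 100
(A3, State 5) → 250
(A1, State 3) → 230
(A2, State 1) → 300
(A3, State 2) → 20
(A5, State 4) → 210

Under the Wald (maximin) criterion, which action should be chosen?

Row minima: A1=60, A2=70, A3=20, A4=120, A5=70
Best worst-case = 120 → A4.

A4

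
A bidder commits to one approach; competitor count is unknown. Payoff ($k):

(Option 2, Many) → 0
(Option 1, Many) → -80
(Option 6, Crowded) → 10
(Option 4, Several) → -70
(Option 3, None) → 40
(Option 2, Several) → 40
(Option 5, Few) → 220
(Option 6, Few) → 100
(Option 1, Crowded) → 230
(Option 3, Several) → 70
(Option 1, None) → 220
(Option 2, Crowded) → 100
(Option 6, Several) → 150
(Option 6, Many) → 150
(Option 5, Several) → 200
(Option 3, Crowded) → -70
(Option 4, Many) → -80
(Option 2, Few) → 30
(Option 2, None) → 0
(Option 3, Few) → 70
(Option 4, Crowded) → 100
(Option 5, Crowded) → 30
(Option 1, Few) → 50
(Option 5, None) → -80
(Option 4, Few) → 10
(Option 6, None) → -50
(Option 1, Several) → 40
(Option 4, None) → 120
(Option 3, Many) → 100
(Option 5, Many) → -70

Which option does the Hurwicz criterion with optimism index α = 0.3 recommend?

Option 1: 0.3·230 + 0.7·(-80) = 13
Option 2: 0.3·100 + 0.7·0 = 30
Option 3: 0.3·100 + 0.7·(-70) = -19
Option 4: 0.3·120 + 0.7·(-80) = -20
Option 5: 0.3·220 + 0.7·(-80) = 10
Option 6: 0.3·150 + 0.7·(-50) = 10
Highest Hurwicz score = 30 → Option 2.

Option 2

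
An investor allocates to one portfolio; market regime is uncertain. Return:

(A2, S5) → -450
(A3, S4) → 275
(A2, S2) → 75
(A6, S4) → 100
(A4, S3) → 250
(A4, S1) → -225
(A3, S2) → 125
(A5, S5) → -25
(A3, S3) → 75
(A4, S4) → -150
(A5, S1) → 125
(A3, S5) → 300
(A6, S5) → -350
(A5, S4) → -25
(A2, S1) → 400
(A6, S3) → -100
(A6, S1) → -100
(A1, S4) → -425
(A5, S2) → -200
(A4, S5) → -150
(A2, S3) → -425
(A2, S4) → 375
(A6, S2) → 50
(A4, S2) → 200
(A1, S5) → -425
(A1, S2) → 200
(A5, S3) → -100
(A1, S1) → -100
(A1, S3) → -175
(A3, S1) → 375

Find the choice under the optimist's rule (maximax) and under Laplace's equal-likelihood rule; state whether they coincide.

maximax → A2; laplace → A3 (disagree)

Row maxima: A1=200, A2=400, A3=375, A4=250, A5=125, A6=100
Best best-case = 400 → A2.
Row averages: A1=-185, A2=-5, A3=230, A4=-15, A5=-45, A6=-80
Highest average = 230 → A3.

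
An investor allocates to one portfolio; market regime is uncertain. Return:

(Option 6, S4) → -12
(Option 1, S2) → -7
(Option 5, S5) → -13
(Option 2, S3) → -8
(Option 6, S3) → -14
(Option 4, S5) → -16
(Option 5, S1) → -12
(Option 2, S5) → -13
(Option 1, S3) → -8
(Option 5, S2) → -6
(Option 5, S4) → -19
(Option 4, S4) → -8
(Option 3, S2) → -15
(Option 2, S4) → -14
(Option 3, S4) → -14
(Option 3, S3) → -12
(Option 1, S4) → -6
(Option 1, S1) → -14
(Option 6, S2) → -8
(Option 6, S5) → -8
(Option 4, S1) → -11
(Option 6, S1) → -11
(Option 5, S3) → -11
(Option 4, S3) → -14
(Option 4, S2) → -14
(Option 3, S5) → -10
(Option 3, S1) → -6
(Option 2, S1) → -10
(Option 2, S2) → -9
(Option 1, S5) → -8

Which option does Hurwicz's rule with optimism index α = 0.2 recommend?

Option 1

Option 1: 0.2·(-6) + 0.8·(-14) = -12.4
Option 2: 0.2·(-8) + 0.8·(-14) = -12.8
Option 3: 0.2·(-6) + 0.8·(-15) = -13.2
Option 4: 0.2·(-8) + 0.8·(-16) = -14.4
Option 5: 0.2·(-6) + 0.8·(-19) = -16.4
Option 6: 0.2·(-8) + 0.8·(-14) = -12.8
Highest Hurwicz score = -12.4 → Option 1.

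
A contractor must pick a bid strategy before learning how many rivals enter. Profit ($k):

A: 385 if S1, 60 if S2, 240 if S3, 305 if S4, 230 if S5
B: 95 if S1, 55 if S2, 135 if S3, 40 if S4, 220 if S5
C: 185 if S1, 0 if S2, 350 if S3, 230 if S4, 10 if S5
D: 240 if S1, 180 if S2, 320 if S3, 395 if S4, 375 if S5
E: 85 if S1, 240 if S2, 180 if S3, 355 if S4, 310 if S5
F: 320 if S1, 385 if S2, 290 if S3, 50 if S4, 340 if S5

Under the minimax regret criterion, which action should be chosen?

Column bests: S1=385, S2=385, S3=350, S4=395, S5=375.
A regrets: 0, 325, 110, 90, 145 → max 325
B regrets: 290, 330, 215, 355, 155 → max 355
C regrets: 200, 385, 0, 165, 365 → max 385
D regrets: 145, 205, 30, 0, 0 → max 205
E regrets: 300, 145, 170, 40, 65 → max 300
F regrets: 65, 0, 60, 345, 35 → max 345
Smallest max regret = 205 → D.

D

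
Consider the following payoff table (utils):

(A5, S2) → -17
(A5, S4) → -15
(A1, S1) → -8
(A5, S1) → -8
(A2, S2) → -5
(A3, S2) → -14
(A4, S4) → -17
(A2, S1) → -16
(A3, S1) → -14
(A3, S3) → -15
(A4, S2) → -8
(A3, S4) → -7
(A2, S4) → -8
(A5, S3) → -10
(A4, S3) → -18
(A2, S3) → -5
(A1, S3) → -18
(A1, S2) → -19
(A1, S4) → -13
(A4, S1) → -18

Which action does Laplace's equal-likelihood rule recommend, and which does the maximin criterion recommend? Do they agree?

laplace → A2; maximin → A3 (disagree)

Row averages: A1=-14.5, A2=-8.5, A3=-12.5, A4=-15.25, A5=-12.5
Highest average = -8.5 → A2.
Row minima: A1=-19, A2=-16, A3=-15, A4=-18, A5=-17
Best worst-case = -15 → A3.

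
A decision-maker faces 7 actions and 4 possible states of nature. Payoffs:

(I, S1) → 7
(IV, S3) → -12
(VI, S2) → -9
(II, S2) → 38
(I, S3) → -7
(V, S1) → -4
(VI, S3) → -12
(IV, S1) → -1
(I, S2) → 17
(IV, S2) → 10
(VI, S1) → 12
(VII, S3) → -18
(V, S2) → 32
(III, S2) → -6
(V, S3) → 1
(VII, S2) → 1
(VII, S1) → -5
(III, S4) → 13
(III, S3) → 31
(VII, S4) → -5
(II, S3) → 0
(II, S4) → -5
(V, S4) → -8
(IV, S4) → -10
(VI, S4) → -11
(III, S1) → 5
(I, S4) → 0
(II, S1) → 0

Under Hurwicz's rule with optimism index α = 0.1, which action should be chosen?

II

I: 0.1·17 + 0.9·(-7) = -4.6
II: 0.1·38 + 0.9·(-5) = -0.7
III: 0.1·31 + 0.9·(-6) = -2.3
IV: 0.1·10 + 0.9·(-12) = -9.8
V: 0.1·32 + 0.9·(-8) = -4
VI: 0.1·12 + 0.9·(-12) = -9.6
VII: 0.1·1 + 0.9·(-18) = -16.1
Highest Hurwicz score = -0.7 → II.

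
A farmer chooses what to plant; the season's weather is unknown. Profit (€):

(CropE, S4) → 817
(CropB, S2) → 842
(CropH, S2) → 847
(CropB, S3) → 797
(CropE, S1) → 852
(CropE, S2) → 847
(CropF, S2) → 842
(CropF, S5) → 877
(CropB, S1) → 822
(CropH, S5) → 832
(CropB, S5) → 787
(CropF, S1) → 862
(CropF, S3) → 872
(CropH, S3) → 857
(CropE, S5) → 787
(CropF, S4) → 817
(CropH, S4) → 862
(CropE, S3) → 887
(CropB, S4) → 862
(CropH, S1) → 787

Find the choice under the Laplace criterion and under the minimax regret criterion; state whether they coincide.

laplace → CropF; minimax regret → CropF (agree)

Row averages: CropH=837, CropE=838, CropF=854, CropB=822
Highest average = 854 → CropF.
Column bests: S1=862, S2=847, S3=887, S4=862, S5=877.
CropH regrets: 75, 0, 30, 0, 45 → max 75
CropE regrets: 10, 0, 0, 45, 90 → max 90
CropF regrets: 0, 5, 15, 45, 0 → max 45
CropB regrets: 40, 5, 90, 0, 90 → max 90
Smallest max regret = 45 → CropF.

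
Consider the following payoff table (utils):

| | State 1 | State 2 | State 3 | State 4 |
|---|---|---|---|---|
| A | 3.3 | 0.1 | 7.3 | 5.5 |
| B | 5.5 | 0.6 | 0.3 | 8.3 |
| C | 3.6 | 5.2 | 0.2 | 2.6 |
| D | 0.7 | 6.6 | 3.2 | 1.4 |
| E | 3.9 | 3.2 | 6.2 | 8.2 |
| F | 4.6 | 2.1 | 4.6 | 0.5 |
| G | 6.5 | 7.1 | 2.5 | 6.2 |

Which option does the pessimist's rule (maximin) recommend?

E

Row minima: A=0.1, B=0.3, C=0.2, D=0.7, E=3.2, F=0.5, G=2.5
Best worst-case = 3.2 → E.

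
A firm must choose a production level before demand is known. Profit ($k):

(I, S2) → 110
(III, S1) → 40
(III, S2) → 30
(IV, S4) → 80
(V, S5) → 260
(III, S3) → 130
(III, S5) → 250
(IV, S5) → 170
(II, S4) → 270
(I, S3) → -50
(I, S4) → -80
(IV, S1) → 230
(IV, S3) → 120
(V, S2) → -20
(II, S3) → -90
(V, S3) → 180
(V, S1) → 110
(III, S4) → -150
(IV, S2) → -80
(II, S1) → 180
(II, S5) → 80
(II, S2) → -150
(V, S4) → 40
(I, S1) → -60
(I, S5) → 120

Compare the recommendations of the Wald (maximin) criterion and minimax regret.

Row minima: I=-80, II=-150, III=-150, IV=-80, V=-20
Best worst-case = -20 → V.
Column bests: S1=230, S2=110, S3=180, S4=270, S5=260.
I regrets: 290, 0, 230, 350, 140 → max 350
II regrets: 50, 260, 270, 0, 180 → max 270
III regrets: 190, 80, 50, 420, 10 → max 420
IV regrets: 0, 190, 60, 190, 90 → max 190
V regrets: 120, 130, 0, 230, 0 → max 230
Smallest max regret = 190 → IV.

maximin → V; minimax regret → IV (disagree)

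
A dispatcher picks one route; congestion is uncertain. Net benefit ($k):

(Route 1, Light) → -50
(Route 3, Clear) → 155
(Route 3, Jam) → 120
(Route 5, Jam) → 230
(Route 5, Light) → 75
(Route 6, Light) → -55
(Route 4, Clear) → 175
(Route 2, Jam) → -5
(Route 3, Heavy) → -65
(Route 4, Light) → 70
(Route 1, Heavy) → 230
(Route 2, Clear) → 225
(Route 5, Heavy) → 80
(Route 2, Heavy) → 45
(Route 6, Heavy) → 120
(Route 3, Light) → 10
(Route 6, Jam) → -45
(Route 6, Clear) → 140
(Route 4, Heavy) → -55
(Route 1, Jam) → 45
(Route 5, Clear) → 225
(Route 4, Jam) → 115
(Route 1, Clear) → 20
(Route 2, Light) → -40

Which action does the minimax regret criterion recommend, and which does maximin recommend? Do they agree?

Column bests: Clear=225, Light=75, Heavy=230, Jam=230.
Route 1 regrets: 205, 125, 0, 185 → max 205
Route 2 regrets: 0, 115, 185, 235 → max 235
Route 3 regrets: 70, 65, 295, 110 → max 295
Route 4 regrets: 50, 5, 285, 115 → max 285
Route 5 regrets: 0, 0, 150, 0 → max 150
Route 6 regrets: 85, 130, 110, 275 → max 275
Smallest max regret = 150 → Route 5.
Row minima: Route 1=-50, Route 2=-40, Route 3=-65, Route 4=-55, Route 5=75, Route 6=-55
Best worst-case = 75 → Route 5.

minimax regret → Route 5; maximin → Route 5 (agree)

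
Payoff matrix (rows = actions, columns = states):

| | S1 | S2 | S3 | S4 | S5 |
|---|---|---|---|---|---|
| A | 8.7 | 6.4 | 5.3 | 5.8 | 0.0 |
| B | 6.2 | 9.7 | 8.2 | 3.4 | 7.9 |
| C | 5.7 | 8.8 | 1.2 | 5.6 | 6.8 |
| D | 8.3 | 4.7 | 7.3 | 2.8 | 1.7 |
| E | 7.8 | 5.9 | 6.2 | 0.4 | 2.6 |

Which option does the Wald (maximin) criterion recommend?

B

Row minima: A=0.0, B=3.4, C=1.2, D=1.7, E=0.4
Best worst-case = 3.4 → B.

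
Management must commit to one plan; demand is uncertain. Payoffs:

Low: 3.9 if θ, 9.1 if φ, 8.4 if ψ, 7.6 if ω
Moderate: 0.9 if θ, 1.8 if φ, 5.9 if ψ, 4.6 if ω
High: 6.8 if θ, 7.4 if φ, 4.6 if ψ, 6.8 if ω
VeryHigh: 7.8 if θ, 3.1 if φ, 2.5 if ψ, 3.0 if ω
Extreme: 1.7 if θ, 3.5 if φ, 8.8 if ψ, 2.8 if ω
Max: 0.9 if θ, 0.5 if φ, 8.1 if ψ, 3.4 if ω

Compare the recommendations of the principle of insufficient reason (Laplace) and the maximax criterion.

Row averages: Low=7.25, Moderate=3.3, High=6.4, VeryHigh=4.1, Extreme=4.2, Max=3.225
Highest average = 7.25 → Low.
Row maxima: Low=9.1, Moderate=5.9, High=7.4, VeryHigh=7.8, Extreme=8.8, Max=8.1
Best best-case = 9.1 → Low.

laplace → Low; maximax → Low (agree)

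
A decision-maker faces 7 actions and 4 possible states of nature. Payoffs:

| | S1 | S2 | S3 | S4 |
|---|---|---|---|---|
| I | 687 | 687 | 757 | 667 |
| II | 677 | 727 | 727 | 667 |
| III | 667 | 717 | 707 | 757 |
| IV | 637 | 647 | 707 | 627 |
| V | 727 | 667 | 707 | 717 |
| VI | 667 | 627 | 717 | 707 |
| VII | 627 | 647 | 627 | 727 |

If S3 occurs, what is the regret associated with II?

30

Best payoff under S3 is 757.
Regret = 757 − 727 = 30.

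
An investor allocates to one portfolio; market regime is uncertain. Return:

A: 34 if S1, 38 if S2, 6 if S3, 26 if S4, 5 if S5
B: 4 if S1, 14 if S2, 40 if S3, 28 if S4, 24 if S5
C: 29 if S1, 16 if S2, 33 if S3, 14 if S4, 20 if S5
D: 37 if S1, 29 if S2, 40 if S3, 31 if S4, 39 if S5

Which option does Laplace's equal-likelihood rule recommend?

Row averages: A=21.8, B=22, C=22.4, D=35.2
Highest average = 35.2 → D.

D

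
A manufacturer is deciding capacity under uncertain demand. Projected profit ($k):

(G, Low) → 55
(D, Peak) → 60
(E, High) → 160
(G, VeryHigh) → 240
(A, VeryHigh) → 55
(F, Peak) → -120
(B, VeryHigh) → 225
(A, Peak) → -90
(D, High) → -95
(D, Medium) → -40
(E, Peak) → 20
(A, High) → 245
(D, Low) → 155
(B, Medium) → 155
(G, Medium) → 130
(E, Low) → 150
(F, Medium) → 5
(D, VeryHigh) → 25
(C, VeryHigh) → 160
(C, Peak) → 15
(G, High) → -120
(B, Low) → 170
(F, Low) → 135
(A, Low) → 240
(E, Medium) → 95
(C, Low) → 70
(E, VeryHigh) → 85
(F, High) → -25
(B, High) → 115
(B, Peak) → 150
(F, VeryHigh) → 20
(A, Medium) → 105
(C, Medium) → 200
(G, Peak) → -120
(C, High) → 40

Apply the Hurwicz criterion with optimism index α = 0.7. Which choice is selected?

B

A: 0.7·245 + 0.3·(-90) = 144.5
B: 0.7·225 + 0.3·115 = 192
C: 0.7·200 + 0.3·15 = 144.5
D: 0.7·155 + 0.3·(-95) = 80
E: 0.7·160 + 0.3·20 = 118
F: 0.7·135 + 0.3·(-120) = 58.5
G: 0.7·240 + 0.3·(-120) = 132
Highest Hurwicz score = 192 → B.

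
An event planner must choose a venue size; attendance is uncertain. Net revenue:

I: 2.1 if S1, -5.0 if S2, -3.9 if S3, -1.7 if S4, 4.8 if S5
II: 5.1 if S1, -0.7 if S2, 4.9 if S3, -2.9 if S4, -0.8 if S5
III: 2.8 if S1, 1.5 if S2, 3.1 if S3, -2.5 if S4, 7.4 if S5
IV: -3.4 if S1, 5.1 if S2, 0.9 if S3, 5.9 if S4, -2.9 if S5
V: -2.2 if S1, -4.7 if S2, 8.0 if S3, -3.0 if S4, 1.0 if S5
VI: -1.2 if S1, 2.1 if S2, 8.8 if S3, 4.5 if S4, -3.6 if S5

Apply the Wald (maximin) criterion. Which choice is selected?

III

Row minima: I=-5.0, II=-2.9, III=-2.5, IV=-3.4, V=-4.7, VI=-3.6
Best worst-case = -2.5 → III.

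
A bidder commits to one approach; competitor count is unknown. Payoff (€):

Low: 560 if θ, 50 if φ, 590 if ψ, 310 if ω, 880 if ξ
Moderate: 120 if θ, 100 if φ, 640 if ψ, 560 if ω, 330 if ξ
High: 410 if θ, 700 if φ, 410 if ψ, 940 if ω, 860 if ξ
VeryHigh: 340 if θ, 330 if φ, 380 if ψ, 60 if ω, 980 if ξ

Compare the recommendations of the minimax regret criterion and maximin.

Column bests: θ=560, φ=700, ψ=640, ω=940, ξ=980.
Low regrets: 0, 650, 50, 630, 100 → max 650
Moderate regrets: 440, 600, 0, 380, 650 → max 650
High regrets: 150, 0, 230, 0, 120 → max 230
VeryHigh regrets: 220, 370, 260, 880, 0 → max 880
Smallest max regret = 230 → High.
Row minima: Low=50, Moderate=100, High=410, VeryHigh=60
Best worst-case = 410 → High.

minimax regret → High; maximin → High (agree)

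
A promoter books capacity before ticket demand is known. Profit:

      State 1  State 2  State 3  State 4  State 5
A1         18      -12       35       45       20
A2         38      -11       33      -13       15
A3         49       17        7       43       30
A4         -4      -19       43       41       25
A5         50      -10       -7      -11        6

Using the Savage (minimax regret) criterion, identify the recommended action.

A1

Column bests: State 1=50, State 2=17, State 3=43, State 4=45, State 5=30.
A1 regrets: 32, 29, 8, 0, 10 → max 32
A2 regrets: 12, 28, 10, 58, 15 → max 58
A3 regrets: 1, 0, 36, 2, 0 → max 36
A4 regrets: 54, 36, 0, 4, 5 → max 54
A5 regrets: 0, 27, 50, 56, 24 → max 56
Smallest max regret = 32 → A1.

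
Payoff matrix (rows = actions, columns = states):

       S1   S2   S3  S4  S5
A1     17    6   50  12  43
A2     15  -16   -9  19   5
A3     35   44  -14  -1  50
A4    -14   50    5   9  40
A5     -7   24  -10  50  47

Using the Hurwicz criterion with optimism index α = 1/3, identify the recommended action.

A1: 1/3·50 + 2/3·6 = 62/3
A2: 1/3·19 + 2/3·(-16) = -13/3
A3: 1/3·50 + 2/3·(-14) = 22/3
A4: 1/3·50 + 2/3·(-14) = 22/3
A5: 1/3·50 + 2/3·(-10) = 10
Highest Hurwicz score = 62/3 → A1.

A1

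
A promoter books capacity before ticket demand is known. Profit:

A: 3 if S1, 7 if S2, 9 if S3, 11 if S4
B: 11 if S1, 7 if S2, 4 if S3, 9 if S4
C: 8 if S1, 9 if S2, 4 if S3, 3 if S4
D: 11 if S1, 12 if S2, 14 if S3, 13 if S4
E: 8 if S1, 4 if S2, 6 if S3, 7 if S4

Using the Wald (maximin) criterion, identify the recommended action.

Row minima: A=3, B=4, C=3, D=11, E=4
Best worst-case = 11 → D.

D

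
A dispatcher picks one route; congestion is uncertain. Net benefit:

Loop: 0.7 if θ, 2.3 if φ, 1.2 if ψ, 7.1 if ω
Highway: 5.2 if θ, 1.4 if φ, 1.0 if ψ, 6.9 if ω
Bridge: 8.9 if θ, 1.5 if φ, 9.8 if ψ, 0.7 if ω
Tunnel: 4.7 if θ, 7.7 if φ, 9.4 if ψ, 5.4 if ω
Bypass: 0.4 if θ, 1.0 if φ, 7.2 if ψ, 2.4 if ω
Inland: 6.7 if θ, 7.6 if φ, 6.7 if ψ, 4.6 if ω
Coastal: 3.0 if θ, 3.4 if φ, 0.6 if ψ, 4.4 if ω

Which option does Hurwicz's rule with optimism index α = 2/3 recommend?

Tunnel

Loop: 2/3·7.1 + 1/3·0.7 = 149/30
Highway: 2/3·6.9 + 1/3·1.0 = 74/15
Bridge: 2/3·9.8 + 1/3·0.7 = 203/30
Tunnel: 2/3·9.4 + 1/3·4.7 = 47/6
Bypass: 2/3·7.2 + 1/3·0.4 = 74/15
Inland: 2/3·7.6 + 1/3·4.6 = 6.6
Coastal: 2/3·4.4 + 1/3·0.6 = 47/15
Highest Hurwicz score = 47/6 → Tunnel.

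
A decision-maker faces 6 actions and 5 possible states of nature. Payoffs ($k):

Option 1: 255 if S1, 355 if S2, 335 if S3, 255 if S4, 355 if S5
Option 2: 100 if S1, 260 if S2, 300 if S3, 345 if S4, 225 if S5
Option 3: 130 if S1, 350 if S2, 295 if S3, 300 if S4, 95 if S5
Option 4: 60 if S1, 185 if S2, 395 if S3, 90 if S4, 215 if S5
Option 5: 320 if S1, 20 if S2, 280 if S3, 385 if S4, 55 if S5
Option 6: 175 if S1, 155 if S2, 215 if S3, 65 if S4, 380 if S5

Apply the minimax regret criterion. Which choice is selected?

Option 1

Column bests: S1=320, S2=355, S3=395, S4=385, S5=380.
Option 1 regrets: 65, 0, 60, 130, 25 → max 130
Option 2 regrets: 220, 95, 95, 40, 155 → max 220
Option 3 regrets: 190, 5, 100, 85, 285 → max 285
Option 4 regrets: 260, 170, 0, 295, 165 → max 295
Option 5 regrets: 0, 335, 115, 0, 325 → max 335
Option 6 regrets: 145, 200, 180, 320, 0 → max 320
Smallest max regret = 130 → Option 1.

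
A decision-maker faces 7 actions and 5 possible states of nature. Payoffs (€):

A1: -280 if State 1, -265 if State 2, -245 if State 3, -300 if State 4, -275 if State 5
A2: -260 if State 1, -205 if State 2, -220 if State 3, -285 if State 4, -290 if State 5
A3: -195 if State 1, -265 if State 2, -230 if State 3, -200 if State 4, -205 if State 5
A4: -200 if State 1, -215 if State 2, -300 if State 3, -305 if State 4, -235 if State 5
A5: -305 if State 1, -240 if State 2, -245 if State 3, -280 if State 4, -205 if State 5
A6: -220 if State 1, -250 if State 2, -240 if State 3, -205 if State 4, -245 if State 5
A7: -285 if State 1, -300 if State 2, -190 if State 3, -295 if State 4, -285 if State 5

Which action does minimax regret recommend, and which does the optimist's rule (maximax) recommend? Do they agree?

minimax regret → A6; maximax → A7 (disagree)

Column bests: State 1=-195, State 2=-205, State 3=-190, State 4=-200, State 5=-205.
A1 regrets: 85, 60, 55, 100, 70 → max 100
A2 regrets: 65, 0, 30, 85, 85 → max 85
A3 regrets: 0, 60, 40, 0, 0 → max 60
A4 regrets: 5, 10, 110, 105, 30 → max 110
A5 regrets: 110, 35, 55, 80, 0 → max 110
A6 regrets: 25, 45, 50, 5, 40 → max 50
A7 regrets: 90, 95, 0, 95, 80 → max 95
Smallest max regret = 50 → A6.
Row maxima: A1=-245, A2=-205, A3=-195, A4=-200, A5=-205, A6=-205, A7=-190
Best best-case = -190 → A7.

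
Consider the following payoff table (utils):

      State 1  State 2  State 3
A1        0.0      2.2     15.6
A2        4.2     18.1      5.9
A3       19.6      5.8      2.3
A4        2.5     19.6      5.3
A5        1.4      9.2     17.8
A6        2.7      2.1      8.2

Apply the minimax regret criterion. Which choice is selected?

Column bests: State 1=19.6, State 2=19.6, State 3=17.8.
A1 regrets: 19.6, 17.4, 2.2 → max 19.6
A2 regrets: 15.4, 1.5, 11.9 → max 15.4
A3 regrets: 0.0, 13.8, 15.5 → max 15.5
A4 regrets: 17.1, 0.0, 12.5 → max 17.1
A5 regrets: 18.2, 10.4, 0.0 → max 18.2
A6 regrets: 16.9, 17.5, 9.6 → max 17.5
Smallest max regret = 15.4 → A2.

A2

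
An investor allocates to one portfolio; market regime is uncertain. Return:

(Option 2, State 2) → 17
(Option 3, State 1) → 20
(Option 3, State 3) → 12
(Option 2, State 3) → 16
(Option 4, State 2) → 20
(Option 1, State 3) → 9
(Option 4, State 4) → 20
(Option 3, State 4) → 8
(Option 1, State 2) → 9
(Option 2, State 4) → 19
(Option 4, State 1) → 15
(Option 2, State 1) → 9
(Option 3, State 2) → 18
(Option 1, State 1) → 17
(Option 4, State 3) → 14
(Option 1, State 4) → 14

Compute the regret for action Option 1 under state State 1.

3

Best payoff under State 1 is 20.
Regret = 20 − 17 = 3.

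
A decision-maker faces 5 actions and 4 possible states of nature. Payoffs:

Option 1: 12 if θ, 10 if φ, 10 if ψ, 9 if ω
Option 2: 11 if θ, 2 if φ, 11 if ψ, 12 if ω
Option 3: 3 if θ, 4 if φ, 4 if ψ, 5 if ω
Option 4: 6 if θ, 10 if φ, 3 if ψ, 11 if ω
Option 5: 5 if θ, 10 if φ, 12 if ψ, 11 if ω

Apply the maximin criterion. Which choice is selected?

Row minima: Option 1=9, Option 2=2, Option 3=3, Option 4=3, Option 5=5
Best worst-case = 9 → Option 1.

Option 1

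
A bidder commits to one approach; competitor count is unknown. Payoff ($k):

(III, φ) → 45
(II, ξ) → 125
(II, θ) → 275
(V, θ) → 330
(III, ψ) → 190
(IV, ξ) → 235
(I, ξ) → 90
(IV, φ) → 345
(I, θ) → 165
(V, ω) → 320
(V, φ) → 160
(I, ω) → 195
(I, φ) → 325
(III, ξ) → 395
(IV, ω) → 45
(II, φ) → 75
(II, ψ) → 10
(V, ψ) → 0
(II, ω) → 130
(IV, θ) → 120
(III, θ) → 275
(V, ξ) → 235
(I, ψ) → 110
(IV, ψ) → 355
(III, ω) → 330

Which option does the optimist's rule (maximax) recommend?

III

Row maxima: I=325, II=275, III=395, IV=355, V=330
Best best-case = 395 → III.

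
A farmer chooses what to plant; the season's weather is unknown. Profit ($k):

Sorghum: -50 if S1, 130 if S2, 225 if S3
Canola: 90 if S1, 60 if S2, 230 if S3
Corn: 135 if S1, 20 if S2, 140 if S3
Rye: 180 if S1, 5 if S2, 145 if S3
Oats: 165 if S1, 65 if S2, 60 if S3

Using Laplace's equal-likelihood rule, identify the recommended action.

Canola

Row averages: Sorghum=305/3, Canola=380/3, Corn=295/3, Rye=110, Oats=290/3
Highest average = 380/3 → Canola.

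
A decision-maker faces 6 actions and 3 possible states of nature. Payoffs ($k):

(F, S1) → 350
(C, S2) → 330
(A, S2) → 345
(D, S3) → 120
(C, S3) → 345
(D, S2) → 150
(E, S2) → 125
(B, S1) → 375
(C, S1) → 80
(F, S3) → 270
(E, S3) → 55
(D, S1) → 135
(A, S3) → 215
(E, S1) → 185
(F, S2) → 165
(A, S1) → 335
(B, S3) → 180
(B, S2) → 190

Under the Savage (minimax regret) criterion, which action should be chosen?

A

Column bests: S1=375, S2=345, S3=345.
A regrets: 40, 0, 130 → max 130
B regrets: 0, 155, 165 → max 165
C regrets: 295, 15, 0 → max 295
D regrets: 240, 195, 225 → max 240
E regrets: 190, 220, 290 → max 290
F regrets: 25, 180, 75 → max 180
Smallest max regret = 130 → A.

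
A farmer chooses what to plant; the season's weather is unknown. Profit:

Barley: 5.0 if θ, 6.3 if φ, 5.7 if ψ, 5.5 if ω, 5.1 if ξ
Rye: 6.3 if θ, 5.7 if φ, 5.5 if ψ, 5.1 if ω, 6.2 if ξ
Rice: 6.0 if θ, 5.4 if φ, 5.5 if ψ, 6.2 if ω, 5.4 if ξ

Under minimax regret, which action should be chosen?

Column bests: θ=6.3, φ=6.3, ψ=5.7, ω=6.2, ξ=6.2.
Barley regrets: 1.3, 0.0, 0.0, 0.7, 1.1 → max 1.3
Rye regrets: 0.0, 0.6, 0.2, 1.1, 0.0 → max 1.1
Rice regrets: 0.3, 0.9, 0.2, 0.0, 0.8 → max 0.9
Smallest max regret = 0.9 → Rice.

Rice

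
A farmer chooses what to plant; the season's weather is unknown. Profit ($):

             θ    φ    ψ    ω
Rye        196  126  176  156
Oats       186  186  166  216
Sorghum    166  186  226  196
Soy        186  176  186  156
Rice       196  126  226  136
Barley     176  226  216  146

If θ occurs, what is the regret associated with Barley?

20

Best payoff under θ is 196.
Regret = 196 − 176 = 20.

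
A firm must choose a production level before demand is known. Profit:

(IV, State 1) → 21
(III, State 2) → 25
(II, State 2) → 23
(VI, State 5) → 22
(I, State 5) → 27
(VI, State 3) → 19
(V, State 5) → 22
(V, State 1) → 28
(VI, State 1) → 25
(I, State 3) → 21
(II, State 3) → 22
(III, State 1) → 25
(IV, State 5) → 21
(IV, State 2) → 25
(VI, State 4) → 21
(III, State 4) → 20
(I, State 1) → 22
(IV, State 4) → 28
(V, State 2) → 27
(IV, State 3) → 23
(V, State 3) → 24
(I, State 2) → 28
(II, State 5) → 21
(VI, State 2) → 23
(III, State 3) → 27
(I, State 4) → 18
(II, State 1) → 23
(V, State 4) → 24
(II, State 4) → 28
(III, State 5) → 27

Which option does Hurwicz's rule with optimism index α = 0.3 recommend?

V

I: 0.3·28 + 0.7·18 = 21
II: 0.3·28 + 0.7·21 = 23.1
III: 0.3·27 + 0.7·20 = 22.1
IV: 0.3·28 + 0.7·21 = 23.1
V: 0.3·28 + 0.7·22 = 23.8
VI: 0.3·25 + 0.7·19 = 20.8
Highest Hurwicz score = 23.8 → V.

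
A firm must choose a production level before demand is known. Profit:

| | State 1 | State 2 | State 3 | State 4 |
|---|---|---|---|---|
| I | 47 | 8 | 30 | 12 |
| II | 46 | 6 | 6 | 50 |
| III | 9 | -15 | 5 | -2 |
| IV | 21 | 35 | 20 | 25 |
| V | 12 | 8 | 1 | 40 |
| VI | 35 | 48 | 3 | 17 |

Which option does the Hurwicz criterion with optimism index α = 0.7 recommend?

II

I: 0.7·47 + 0.3·8 = 35.3
II: 0.7·50 + 0.3·6 = 36.8
III: 0.7·9 + 0.3·(-15) = 1.8
IV: 0.7·35 + 0.3·20 = 30.5
V: 0.7·40 + 0.3·1 = 28.3
VI: 0.7·48 + 0.3·3 = 34.5
Highest Hurwicz score = 36.8 → II.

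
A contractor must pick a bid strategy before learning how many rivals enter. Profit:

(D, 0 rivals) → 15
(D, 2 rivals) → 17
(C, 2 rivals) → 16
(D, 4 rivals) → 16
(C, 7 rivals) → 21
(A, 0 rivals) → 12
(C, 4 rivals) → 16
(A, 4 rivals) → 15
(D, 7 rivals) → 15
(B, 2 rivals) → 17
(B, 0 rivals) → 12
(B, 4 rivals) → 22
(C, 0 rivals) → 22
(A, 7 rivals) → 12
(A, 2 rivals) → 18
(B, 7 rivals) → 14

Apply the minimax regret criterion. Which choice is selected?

Column bests: 0 rivals=22, 2 rivals=18, 4 rivals=22, 7 rivals=21.
A regrets: 10, 0, 7, 9 → max 10
B regrets: 10, 1, 0, 7 → max 10
C regrets: 0, 2, 6, 0 → max 6
D regrets: 7, 1, 6, 6 → max 7
Smallest max regret = 6 → C.

C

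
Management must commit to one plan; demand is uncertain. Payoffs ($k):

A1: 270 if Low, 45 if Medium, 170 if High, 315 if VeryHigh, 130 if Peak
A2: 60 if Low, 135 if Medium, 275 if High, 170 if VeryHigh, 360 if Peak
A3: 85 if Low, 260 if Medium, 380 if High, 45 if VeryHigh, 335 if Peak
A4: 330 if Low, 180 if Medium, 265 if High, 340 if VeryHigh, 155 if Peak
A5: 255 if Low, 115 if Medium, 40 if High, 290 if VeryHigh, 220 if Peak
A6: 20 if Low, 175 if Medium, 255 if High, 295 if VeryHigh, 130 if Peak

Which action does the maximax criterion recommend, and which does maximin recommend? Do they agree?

Row maxima: A1=315, A2=360, A3=380, A4=340, A5=290, A6=295
Best best-case = 380 → A3.
Row minima: A1=45, A2=60, A3=45, A4=155, A5=40, A6=20
Best worst-case = 155 → A4.

maximax → A3; maximin → A4 (disagree)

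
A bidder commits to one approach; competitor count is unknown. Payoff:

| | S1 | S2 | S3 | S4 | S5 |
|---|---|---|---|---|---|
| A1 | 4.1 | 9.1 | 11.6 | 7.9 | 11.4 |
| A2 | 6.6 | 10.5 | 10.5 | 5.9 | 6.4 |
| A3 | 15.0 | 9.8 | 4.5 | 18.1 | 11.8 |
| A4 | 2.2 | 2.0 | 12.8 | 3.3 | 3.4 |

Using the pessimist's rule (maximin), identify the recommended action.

Row minima: A1=4.1, A2=5.9, A3=4.5, A4=2.0
Best worst-case = 5.9 → A2.

A2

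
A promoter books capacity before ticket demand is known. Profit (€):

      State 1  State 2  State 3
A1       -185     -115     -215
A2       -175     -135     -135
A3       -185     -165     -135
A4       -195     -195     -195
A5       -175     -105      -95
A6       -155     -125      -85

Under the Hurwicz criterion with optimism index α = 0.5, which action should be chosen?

A1: 0.5·(-115) + 0.5·(-215) = -165
A2: 0.5·(-135) + 0.5·(-175) = -155
A3: 0.5·(-135) + 0.5·(-185) = -160
A4: 0.5·(-195) + 0.5·(-195) = -195
A5: 0.5·(-95) + 0.5·(-175) = -135
A6: 0.5·(-85) + 0.5·(-155) = -120
Highest Hurwicz score = -120 → A6.

A6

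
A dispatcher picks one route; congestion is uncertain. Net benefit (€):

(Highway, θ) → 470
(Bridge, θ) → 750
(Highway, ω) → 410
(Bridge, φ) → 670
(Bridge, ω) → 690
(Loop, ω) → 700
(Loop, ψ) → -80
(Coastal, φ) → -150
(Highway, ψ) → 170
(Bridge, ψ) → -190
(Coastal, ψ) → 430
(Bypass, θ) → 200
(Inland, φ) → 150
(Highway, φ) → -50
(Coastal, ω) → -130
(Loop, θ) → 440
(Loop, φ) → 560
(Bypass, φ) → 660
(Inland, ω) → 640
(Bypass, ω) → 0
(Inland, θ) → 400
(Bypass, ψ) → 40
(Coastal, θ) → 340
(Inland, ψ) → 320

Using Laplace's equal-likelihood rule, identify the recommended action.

Bridge

Row averages: Highway=250, Loop=405, Inland=377.5, Coastal=122.5, Bypass=225, Bridge=480
Highest average = 480 → Bridge.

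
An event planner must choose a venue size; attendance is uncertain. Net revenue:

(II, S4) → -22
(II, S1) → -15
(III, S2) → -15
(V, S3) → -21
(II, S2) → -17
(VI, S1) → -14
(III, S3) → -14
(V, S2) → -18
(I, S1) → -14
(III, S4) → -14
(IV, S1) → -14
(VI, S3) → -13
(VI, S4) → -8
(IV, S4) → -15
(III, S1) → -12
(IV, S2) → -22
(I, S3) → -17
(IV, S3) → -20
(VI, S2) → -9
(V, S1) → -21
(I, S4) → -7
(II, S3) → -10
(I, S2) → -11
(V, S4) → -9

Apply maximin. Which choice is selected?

Row minima: I=-17, II=-22, III=-15, IV=-22, V=-21, VI=-14
Best worst-case = -14 → VI.

VI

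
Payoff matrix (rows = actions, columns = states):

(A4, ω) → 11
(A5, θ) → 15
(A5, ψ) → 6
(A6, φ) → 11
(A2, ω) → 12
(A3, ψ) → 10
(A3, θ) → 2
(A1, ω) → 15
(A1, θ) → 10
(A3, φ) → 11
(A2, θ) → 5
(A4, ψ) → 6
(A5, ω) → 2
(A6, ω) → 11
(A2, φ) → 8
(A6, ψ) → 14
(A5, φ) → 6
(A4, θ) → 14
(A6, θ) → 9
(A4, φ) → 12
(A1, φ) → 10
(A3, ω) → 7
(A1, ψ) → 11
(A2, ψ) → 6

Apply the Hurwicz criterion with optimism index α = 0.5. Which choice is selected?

A1

A1: 0.5·15 + 0.5·10 = 12.5
A2: 0.5·12 + 0.5·5 = 8.5
A3: 0.5·11 + 0.5·2 = 6.5
A4: 0.5·14 + 0.5·6 = 10
A5: 0.5·15 + 0.5·2 = 8.5
A6: 0.5·14 + 0.5·9 = 11.5
Highest Hurwicz score = 12.5 → A1.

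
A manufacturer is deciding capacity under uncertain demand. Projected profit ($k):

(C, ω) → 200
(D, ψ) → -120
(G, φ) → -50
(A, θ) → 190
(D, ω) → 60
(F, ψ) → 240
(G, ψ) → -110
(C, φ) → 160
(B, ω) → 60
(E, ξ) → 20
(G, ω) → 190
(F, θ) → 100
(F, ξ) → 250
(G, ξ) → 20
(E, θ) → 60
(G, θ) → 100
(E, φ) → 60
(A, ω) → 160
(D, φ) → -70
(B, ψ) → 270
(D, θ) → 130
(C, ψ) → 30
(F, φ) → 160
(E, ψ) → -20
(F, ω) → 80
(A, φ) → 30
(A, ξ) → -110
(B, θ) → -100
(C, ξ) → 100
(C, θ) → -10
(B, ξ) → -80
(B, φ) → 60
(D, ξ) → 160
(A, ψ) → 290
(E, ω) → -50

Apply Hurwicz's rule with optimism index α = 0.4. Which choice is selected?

A: 0.4·290 + 0.6·(-110) = 50
B: 0.4·270 + 0.6·(-100) = 48
C: 0.4·200 + 0.6·(-10) = 74
D: 0.4·160 + 0.6·(-120) = -8
E: 0.4·60 + 0.6·(-50) = -6
F: 0.4·250 + 0.6·80 = 148
G: 0.4·190 + 0.6·(-110) = 10
Highest Hurwicz score = 148 → F.

F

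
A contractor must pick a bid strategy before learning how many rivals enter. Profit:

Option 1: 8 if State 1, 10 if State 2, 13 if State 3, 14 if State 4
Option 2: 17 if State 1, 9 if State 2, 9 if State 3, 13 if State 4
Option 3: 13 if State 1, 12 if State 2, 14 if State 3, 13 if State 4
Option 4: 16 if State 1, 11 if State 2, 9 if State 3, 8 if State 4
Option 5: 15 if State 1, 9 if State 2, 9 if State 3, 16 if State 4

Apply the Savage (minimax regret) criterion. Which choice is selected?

Column bests: State 1=17, State 2=12, State 3=14, State 4=16.
Option 1 regrets: 9, 2, 1, 2 → max 9
Option 2 regrets: 0, 3, 5, 3 → max 5
Option 3 regrets: 4, 0, 0, 3 → max 4
Option 4 regrets: 1, 1, 5, 8 → max 8
Option 5 regrets: 2, 3, 5, 0 → max 5
Smallest max regret = 4 → Option 3.

Option 3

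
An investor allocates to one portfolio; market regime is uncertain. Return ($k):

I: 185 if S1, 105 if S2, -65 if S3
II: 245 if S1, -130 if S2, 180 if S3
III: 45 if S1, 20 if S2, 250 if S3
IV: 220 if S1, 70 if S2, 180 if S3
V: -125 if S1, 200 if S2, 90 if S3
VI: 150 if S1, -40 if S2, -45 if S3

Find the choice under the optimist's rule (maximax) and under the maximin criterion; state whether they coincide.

Row maxima: I=185, II=245, III=250, IV=220, V=200, VI=150
Best best-case = 250 → III.
Row minima: I=-65, II=-130, III=20, IV=70, V=-125, VI=-45
Best worst-case = 70 → IV.

maximax → III; maximin → IV (disagree)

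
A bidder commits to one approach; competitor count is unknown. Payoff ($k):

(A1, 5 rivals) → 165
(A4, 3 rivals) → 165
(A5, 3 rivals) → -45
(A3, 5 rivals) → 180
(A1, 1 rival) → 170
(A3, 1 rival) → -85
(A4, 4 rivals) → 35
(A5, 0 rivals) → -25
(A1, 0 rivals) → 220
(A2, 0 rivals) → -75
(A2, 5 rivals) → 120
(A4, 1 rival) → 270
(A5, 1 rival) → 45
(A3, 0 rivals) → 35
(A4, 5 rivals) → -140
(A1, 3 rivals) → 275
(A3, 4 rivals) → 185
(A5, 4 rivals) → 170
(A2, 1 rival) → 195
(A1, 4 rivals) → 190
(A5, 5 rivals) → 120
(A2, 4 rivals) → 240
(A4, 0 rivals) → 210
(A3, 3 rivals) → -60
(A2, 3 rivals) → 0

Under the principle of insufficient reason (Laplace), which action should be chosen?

Row averages: A1=204, A2=96, A3=51, A4=108, A5=53
Highest average = 204 → A1.

A1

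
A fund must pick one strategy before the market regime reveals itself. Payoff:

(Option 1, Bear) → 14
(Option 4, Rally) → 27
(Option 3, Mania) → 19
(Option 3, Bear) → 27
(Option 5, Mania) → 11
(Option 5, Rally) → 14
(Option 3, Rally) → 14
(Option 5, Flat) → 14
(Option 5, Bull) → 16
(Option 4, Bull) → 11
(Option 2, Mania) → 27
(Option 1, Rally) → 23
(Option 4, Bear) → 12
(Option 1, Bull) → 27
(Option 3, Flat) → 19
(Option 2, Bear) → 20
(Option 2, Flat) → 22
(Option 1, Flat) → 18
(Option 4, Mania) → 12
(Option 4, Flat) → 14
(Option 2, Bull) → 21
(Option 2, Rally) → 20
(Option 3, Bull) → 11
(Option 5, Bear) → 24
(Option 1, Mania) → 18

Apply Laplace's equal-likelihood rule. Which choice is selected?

Option 2

Row averages: Option 1=20, Option 2=22, Option 3=18, Option 4=15.2, Option 5=15.8
Highest average = 22 → Option 2.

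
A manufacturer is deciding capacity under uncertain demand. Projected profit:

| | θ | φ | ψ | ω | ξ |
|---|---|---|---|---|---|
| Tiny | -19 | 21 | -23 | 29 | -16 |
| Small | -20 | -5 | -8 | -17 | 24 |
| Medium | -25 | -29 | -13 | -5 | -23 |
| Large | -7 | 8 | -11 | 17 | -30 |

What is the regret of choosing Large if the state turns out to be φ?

13

Best payoff under φ is 21.
Regret = 21 − 8 = 13.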